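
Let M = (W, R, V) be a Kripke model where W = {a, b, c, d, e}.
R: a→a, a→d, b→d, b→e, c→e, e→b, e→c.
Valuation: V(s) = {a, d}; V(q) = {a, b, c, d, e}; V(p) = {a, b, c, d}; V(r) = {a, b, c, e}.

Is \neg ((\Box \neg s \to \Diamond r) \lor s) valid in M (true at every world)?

No

Let φ = \neg ((\Box \neg s \to \Diamond r) \lor s). Evaluate φ at each world:
  a (successors {a, d}): φ is false.
  b (successors {d, e}): φ is false.
  c (successors {e}): φ is false.
  d (successors ∅): φ is false.
  e (successors {b, c}): φ is false.
Detail at a (counterexample):
  At a: (\Box \neg s \to \Diamond r) \lor s is true, so \neg ((\Box \neg s \to \Diamond r) \lor s) is false.
    At a: \Box \neg s \to \Diamond r is true, s is true, so (\Box \neg s \to \Diamond r) \lor s is true.
      At a: \Box \neg s is false, \Diamond r is true, so \Box \neg s \to \Diamond r is true.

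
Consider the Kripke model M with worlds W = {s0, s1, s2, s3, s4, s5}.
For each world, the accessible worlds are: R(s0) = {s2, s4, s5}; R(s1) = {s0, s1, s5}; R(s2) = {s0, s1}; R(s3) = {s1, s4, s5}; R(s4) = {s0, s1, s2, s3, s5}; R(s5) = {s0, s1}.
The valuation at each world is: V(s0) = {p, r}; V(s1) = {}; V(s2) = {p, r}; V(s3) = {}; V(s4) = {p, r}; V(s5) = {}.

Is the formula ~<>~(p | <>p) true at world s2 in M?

Yes

At s2: <>~(p | <>p) is false, so ~<>~(p | <>p) is true.
  At s2: <>~(p | <>p) requires ~(p | <>p) at some successor in {s0, s1}.
    At s0: ~(p | <>p) is false.
    At s1: ~(p | <>p) is false.
  So <>~(p | <>p) is false at s2.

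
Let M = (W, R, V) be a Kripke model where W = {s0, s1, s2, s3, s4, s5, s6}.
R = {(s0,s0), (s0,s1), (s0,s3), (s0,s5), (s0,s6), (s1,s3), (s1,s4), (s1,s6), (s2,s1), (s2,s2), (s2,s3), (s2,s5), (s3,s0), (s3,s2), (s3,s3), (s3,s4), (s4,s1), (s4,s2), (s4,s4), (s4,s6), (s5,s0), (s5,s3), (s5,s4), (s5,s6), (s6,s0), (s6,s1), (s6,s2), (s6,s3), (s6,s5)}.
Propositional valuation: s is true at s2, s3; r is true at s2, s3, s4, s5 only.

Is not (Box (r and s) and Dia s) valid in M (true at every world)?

Yes

Recall that Box ψ holds at a world iff ψ holds at every accessible world, and Dia ψ holds iff ψ holds at some accessible world.
Let φ = not (Box (r and s) and Dia s). Evaluate φ at each world:
  s0 (successors {s0, s1, s3, s5, s6}): φ is true.
  s1 (successors {s3, s4, s6}): φ is true.
  s2 (successors {s1, s2, s3, s5}): φ is true.
  s3 (successors {s0, s2, s3, s4}): φ is true.
  s4 (successors {s1, s2, s4, s6}): φ is true.
  s5 (successors {s0, s3, s4, s6}): φ is true.
  s6 (successors {s0, s1, s2, s3, s5}): φ is true.
For instance, at s1:
  At s1: Box (r and s) and Dia s is false, so not (Box (r and s) and Dia s) is true.
    At s1: Box (r and s) is false, Dia s is true, so Box (r and s) and Dia s is false.
      At s1: Box (r and s) requires r and s at every successor {s3, s4, s6}.
        r and s fails at s4, so Box (r and s) is false at s1.
      At s1: Dia s requires s at some successor in {s3, s4, s6}.
        s holds at s3, so Dia s is true at s1.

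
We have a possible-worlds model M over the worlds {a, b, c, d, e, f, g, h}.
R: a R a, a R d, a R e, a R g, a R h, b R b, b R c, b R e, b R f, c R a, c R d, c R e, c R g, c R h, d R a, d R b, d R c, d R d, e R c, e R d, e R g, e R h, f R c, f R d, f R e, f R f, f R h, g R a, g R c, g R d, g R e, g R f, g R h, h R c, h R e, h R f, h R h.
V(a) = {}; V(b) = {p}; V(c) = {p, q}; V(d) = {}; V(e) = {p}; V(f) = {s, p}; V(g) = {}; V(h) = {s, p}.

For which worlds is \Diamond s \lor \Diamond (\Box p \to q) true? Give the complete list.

a, b, c, d, e, f, g, h

Let φ = \Diamond s \lor \Diamond (\Box p \to q). Evaluate φ at each world:
  a (successors {a, d, e, g, h}): φ is true.
  b (successors {b, c, e, f}): φ is true.
  c (successors {a, d, e, g, h}): φ is true.
  d (successors {a, b, c, d}): φ is true.
  e (successors {c, d, g, h}): φ is true.
  f (successors {c, d, e, f, h}): φ is true.
  g (successors {a, c, d, e, f, h}): φ is true.
  h (successors {c, e, f, h}): φ is true.
For instance, at g:
  At g: \Diamond s is true, \Diamond (\Box p \to q) is true, so \Diamond s \lor \Diamond (\Box p \to q) is true.
    At g: \Diamond s requires s at some successor in {a, c, d, e, f, h}.
      s holds at f, so \Diamond s is true at g.
    At g: \Diamond (\Box p \to q) requires \Box p \to q at some successor in {a, c, d, e, f, h}.
      \Box p \to q holds at a, so \Diamond (\Box p \to q) is true at g.
Satisfying worlds: {a, b, c, d, e, f, g, h}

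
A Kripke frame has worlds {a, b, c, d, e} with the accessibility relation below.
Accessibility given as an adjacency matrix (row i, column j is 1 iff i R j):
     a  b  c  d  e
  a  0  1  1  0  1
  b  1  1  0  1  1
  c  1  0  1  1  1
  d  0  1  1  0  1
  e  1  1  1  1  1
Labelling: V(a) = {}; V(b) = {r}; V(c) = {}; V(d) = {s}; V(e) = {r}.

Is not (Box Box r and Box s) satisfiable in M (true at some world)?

Let φ = not (Box Box r and Box s). Evaluate φ at each world:
  a (successors {b, c, e}): φ is true.
  b (successors {a, b, d, e}): φ is true.
  c (successors {a, c, d, e}): φ is true.
  d (successors {b, c, e}): φ is true.
  e (successors {a, b, c, d, e}): φ is true.
Detail at a (witness):
  At a: Box Box r and Box s is false, so not (Box Box r and Box s) is true.
    At a: Box Box r is false, Box s is false, so Box Box r and Box s is false.
      At a: Box Box r requires Box r at every successor {b, c, e}.
        Box r fails at b, so Box Box r is false at a.
      At a: Box s requires s at every successor {b, c, e}.
        s fails at b, so Box s is false at a.

Yes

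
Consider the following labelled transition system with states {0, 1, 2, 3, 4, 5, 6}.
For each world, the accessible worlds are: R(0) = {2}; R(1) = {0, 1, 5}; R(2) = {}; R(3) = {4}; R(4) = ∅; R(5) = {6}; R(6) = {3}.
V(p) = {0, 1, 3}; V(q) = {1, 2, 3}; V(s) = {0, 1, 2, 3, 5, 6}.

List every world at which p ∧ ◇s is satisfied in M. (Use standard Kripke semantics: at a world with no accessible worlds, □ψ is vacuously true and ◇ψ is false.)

0, 1

Let φ = p ∧ ◇s. Evaluate φ at each world:
  0 (successors {2}): φ is true.
  1 (successors {0, 1, 5}): φ is true.
  2 (successors ∅): φ is false.
  3 (successors {4}): φ is false.
  4 (successors ∅): φ is false.
  5 (successors {6}): φ is false.
  6 (successors {3}): φ is false.
For instance, at 3:
  At 3: p is true, ◇s is false, so p ∧ ◇s is false.
    At 3: ◇s requires s at some successor in {4}.
      At 4: s is false.
    So ◇s is false at 3.
Satisfying worlds: {0, 1}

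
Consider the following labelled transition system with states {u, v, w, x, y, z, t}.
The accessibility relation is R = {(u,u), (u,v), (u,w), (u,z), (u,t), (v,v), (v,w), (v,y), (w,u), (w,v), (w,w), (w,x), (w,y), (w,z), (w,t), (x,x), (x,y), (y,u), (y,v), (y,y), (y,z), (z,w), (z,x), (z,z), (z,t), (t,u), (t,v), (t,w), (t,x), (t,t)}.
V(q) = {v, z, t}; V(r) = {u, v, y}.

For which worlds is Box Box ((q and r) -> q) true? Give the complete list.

Let φ = Box Box ((q and r) -> q). Evaluate φ at each world:
  u (successors {u, v, w, z, t}): φ is true.
  v (successors {v, w, y}): φ is true.
  w (successors {u, v, w, x, y, z, t}): φ is true.
  x (successors {x, y}): φ is true.
  y (successors {u, v, y, z}): φ is true.
  z (successors {w, x, z, t}): φ is true.
  t (successors {u, v, w, x, t}): φ is true.
For instance, at z:
  At z: Box Box ((q and r) -> q) requires Box ((q and r) -> q) at every successor {w, x, z, t}.
    At w: Box ((q and r) -> q) is true.
    At x: Box ((q and r) -> q) is true.
    At z: Box ((q and r) -> q) is true.
    At t: Box ((q and r) -> q) is true.
  So Box Box ((q and r) -> q) is true at z.
Satisfying worlds: {u, v, w, x, y, z, t}

u, v, w, x, y, z, t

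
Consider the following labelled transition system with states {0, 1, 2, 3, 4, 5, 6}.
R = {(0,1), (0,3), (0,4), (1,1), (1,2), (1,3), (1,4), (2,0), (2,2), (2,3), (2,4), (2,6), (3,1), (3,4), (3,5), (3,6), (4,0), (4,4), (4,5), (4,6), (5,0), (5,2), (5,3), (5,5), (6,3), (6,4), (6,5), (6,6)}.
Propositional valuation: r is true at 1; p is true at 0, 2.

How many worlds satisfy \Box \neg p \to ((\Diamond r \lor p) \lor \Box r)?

6

Recall that \Box ψ holds at a world iff ψ holds at every accessible world, and \Diamond ψ holds iff ψ holds at some accessible world.
Let φ = \Box \neg p \to ((\Diamond r \lor p) \lor \Box r). Evaluate φ at each world:
  0 (successors {1, 3, 4}): φ is true.
  1 (successors {1, 2, 3, 4}): φ is true.
  2 (successors {0, 2, 3, 4, 6}): φ is true.
  3 (successors {1, 4, 5, 6}): φ is true.
  4 (successors {0, 4, 5, 6}): φ is true.
  5 (successors {0, 2, 3, 5}): φ is true.
  6 (successors {3, 4, 5, 6}): φ is false.
For instance, at 2:
  At 2: \Box \neg p is false, (\Diamond r \lor p) \lor \Box r is true, so \Box \neg p \to ((\Diamond r \lor p) \lor \Box r) is true.
    At 2: \Box \neg p requires \neg p at every successor {0, 2, 3, 4, 6}.
      \neg p fails at 0, so \Box \neg p is false at 2.
    At 2: \Diamond r \lor p is true, \Box r is false, so (\Diamond r \lor p) \lor \Box r is true.
      At 2: \Diamond r is false, p is true, so \Diamond r \lor p is true.
      At 2: \Box r requires r at every successor {0, 2, 3, 4, 6}.
        r fails at 0, so \Box r is false at 2.
Satisfying worlds: {0, 1, 2, 3, 4, 5}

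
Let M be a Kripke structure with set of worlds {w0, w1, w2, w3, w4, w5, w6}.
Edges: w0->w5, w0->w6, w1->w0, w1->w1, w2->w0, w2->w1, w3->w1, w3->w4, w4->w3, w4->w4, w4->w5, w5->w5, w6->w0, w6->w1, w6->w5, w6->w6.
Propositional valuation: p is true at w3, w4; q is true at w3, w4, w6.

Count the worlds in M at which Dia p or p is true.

Let φ = Dia p or p. Evaluate φ at each world:
  w0 (successors {w5, w6}): φ is false.
  w1 (successors {w0, w1}): φ is false.
  w2 (successors {w0, w1}): φ is false.
  w3 (successors {w1, w4}): φ is true.
  w4 (successors {w3, w4, w5}): φ is true.
  w5 (successors {w5}): φ is false.
  w6 (successors {w0, w1, w5, w6}): φ is false.
For instance, at w1:
  At w1: Dia p is false, p is false, so Dia p or p is false.
    At w1: Dia p requires p at some successor in {w0, w1}.
      At w0: p is false.
      At w1: p is false.
    So Dia p is false at w1.
Satisfying worlds: {w3, w4}

2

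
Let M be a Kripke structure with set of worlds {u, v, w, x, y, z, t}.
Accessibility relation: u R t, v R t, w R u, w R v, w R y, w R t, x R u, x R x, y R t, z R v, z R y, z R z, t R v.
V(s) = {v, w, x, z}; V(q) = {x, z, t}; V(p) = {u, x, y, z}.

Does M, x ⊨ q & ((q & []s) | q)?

At x: q is true, (q & []s) | q is true, so q & ((q & []s) | q) is true.
  At x: q & []s is false, q is true, so (q & []s) | q is true.
    At x: q is true, []s is false, so q & []s is false.
      At x: []s requires s at every successor {u, x}.
        s fails at u, so []s is false at x.

Yes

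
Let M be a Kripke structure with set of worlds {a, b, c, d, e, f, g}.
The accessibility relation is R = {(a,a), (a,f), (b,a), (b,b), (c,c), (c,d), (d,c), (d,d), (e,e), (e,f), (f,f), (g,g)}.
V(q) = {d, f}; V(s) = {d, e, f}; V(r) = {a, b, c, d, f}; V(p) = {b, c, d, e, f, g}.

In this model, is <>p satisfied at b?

Yes

At b: <>p requires p at some successor in {a, b}.
  p holds at b, so <>p is true at b.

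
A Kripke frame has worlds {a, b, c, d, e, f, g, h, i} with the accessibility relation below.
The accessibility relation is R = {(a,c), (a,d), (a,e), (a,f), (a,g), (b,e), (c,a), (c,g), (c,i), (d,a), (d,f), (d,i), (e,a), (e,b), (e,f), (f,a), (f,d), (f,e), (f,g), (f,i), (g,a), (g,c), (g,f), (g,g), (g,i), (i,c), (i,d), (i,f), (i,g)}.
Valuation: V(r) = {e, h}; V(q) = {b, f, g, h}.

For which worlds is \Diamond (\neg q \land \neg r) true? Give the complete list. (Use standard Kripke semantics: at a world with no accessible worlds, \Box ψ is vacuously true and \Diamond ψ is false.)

Let φ = \Diamond (\neg q \land \neg r). Evaluate φ at each world:
  a (successors {c, d, e, f, g}): φ is true.
  b (successors {e}): φ is false.
  c (successors {a, g, i}): φ is true.
  d (successors {a, f, i}): φ is true.
  e (successors {a, b, f}): φ is true.
  f (successors {a, d, e, g, i}): φ is true.
  g (successors {a, c, f, g, i}): φ is true.
  h (successors ∅): φ is false.
  i (successors {c, d, f, g}): φ is true.
For instance, at b:
  At b: \Diamond (\neg q \land \neg r) requires \neg q \land \neg r at some successor in {e}.
    At e: \neg q \land \neg r is false.
  So \Diamond (\neg q \land \neg r) is false at b.
Satisfying worlds: {a, c, d, e, f, g, i}

a, c, d, e, f, g, i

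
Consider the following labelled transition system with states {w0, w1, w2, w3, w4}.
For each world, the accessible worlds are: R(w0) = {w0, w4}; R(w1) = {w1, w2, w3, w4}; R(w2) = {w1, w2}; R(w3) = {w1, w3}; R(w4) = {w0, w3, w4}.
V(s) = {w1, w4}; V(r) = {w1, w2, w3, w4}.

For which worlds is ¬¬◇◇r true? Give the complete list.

Let φ = ¬¬◇◇r. Evaluate φ at each world:
  w0 (successors {w0, w4}): φ is true.
  w1 (successors {w1, w2, w3, w4}): φ is true.
  w2 (successors {w1, w2}): φ is true.
  w3 (successors {w1, w3}): φ is true.
  w4 (successors {w0, w3, w4}): φ is true.
For instance, at w0:
  At w0: ¬◇◇r is false, so ¬¬◇◇r is true.
    At w0: ◇◇r is true, so ¬◇◇r is false.
      At w0: ◇◇r requires ◇r at some successor in {w0, w4}.
        ◇r holds at w0, so ◇◇r is true at w0.
Satisfying worlds: {w0, w1, w2, w3, w4}

w0, w1, w2, w3, w4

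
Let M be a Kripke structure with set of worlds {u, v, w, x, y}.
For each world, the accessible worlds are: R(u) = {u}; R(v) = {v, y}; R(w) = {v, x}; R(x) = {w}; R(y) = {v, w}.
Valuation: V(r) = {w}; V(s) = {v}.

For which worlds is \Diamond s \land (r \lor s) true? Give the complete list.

v, w

Let φ = \Diamond s \land (r \lor s). Evaluate φ at each world:
  u (successors {u}): φ is false.
  v (successors {v, y}): φ is true.
  w (successors {v, x}): φ is true.
  x (successors {w}): φ is false.
  y (successors {v, w}): φ is false.
For instance, at u:
  At u: \Diamond s is false, r \lor s is false, so \Diamond s \land (r \lor s) is false.
    At u: \Diamond s requires s at some successor in {u}.
      At u: s is false.
    So \Diamond s is false at u.
Satisfying worlds: {v, w}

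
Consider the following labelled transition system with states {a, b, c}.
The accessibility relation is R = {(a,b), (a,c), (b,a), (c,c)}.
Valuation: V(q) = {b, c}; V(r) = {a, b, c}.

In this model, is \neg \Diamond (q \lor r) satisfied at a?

At a: \Diamond (q \lor r) is true, so \neg \Diamond (q \lor r) is false.
  At a: \Diamond (q \lor r) requires q \lor r at some successor in {b, c}.
    q \lor r holds at b, so \Diamond (q \lor r) is true at a.

No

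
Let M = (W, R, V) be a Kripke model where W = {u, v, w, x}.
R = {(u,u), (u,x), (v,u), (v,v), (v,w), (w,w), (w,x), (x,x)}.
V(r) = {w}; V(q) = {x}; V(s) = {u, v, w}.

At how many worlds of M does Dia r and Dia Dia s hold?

Let φ = Dia r and Dia Dia s. Evaluate φ at each world:
  u (successors {u, x}): φ is false.
  v (successors {u, v, w}): φ is true.
  w (successors {w, x}): φ is true.
  x (successors {x}): φ is false.
For instance, at v:
  At v: Dia r is true, Dia Dia s is true, so Dia r and Dia Dia s is true.
    At v: Dia r requires r at some successor in {u, v, w}.
      r holds at w, so Dia r is true at v.
    At v: Dia Dia s requires Dia s at some successor in {u, v, w}.
      Dia s holds at u, so Dia Dia s is true at v.
Satisfying worlds: {v, w}

2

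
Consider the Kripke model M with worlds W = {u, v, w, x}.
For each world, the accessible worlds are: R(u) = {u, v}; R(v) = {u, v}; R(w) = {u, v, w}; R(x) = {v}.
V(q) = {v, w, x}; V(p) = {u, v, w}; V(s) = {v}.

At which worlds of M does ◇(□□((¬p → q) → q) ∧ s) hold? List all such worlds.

Let φ = ◇(□□((¬p → q) → q) ∧ s). Evaluate φ at each world:
  u (successors {u, v}): φ is false.
  v (successors {u, v}): φ is false.
  w (successors {u, v, w}): φ is false.
  x (successors {v}): φ is false.
For instance, at u:
  At u: ◇(□□((¬p → q) → q) ∧ s) requires □□((¬p → q) → q) ∧ s at some successor in {u, v}.
    At u: □□((¬p → q) → q) ∧ s is false.
    At v: □□((¬p → q) → q) ∧ s is false.
  So ◇(□□((¬p → q) → q) ∧ s) is false at u.
Satisfying worlds: none.

none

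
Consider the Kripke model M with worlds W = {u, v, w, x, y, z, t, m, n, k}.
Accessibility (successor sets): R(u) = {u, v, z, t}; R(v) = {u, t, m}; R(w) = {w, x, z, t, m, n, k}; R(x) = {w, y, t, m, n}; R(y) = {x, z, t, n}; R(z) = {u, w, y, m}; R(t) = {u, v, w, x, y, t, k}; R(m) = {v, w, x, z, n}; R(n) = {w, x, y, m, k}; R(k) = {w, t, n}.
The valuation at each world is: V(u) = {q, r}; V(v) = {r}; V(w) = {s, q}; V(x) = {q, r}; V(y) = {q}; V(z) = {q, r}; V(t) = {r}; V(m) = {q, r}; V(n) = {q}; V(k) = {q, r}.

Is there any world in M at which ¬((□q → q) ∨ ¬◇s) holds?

No

Let φ = ¬((□q → q) ∨ ¬◇s). Evaluate φ at each world:
  u (successors {u, v, z, t}): φ is false.
  v (successors {u, t, m}): φ is false.
  w (successors {w, x, z, t, m, n, k}): φ is false.
  x (successors {w, y, t, m, n}): φ is false.
  y (successors {x, z, t, n}): φ is false.
  z (successors {u, w, y, m}): φ is false.
  t (successors {u, v, w, x, y, t, k}): φ is false.
  m (successors {v, w, x, z, n}): φ is false.
  n (successors {w, x, y, m, k}): φ is false.
  k (successors {w, t, n}): φ is false.
For instance, at t:
  At t: (□q → q) ∨ ¬◇s is true, so ¬((□q → q) ∨ ¬◇s) is false.
    At t: □q → q is true, ¬◇s is false, so (□q → q) ∨ ¬◇s is true.
      At t: □q is false, q is false, so □q → q is true.
      At t: ◇s is true, so ¬◇s is false.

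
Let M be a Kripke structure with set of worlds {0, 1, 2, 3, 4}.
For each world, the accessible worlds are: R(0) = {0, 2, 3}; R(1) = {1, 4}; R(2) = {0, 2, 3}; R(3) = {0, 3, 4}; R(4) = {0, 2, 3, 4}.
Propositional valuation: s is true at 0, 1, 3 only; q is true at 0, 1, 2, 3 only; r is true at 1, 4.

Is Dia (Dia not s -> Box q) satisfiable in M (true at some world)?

Let φ = Dia (Dia not s -> Box q). Evaluate φ at each world:
  0 (successors {0, 2, 3}): φ is true.
  1 (successors {1, 4}): φ is false.
  2 (successors {0, 2, 3}): φ is true.
  3 (successors {0, 3, 4}): φ is true.
  4 (successors {0, 2, 3, 4}): φ is true.
Detail at 0 (witness):
  At 0: Dia (Dia not s -> Box q) requires Dia not s -> Box q at some successor in {0, 2, 3}.
    Dia not s -> Box q holds at 0, so Dia (Dia not s -> Box q) is true at 0.
      At 0: Dia not s is true, Box q is true, so Dia not s -> Box q is true.

Yes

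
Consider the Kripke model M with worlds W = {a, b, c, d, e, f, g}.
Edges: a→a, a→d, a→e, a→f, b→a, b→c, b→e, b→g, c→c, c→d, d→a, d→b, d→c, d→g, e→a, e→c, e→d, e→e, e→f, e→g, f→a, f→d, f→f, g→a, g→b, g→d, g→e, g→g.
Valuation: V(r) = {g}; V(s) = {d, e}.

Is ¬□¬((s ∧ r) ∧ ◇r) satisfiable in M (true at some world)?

No

Let φ = ¬□¬((s ∧ r) ∧ ◇r). Evaluate φ at each world:
  a (successors {a, d, e, f}): φ is false.
  b (successors {a, c, e, g}): φ is false.
  c (successors {c, d}): φ is false.
  d (successors {a, b, c, g}): φ is false.
  e (successors {a, c, d, e, f, g}): φ is false.
  f (successors {a, d, f}): φ is false.
  g (successors {a, b, d, e, g}): φ is false.
For instance, at c:
  At c: □¬((s ∧ r) ∧ ◇r) is true, so ¬□¬((s ∧ r) ∧ ◇r) is false.
    At c: □¬((s ∧ r) ∧ ◇r) requires ¬((s ∧ r) ∧ ◇r) at every successor {c, d}.
      At c: ¬((s ∧ r) ∧ ◇r) is true.
      At d: ¬((s ∧ r) ∧ ◇r) is true.
    So □¬((s ∧ r) ∧ ◇r) is true at c.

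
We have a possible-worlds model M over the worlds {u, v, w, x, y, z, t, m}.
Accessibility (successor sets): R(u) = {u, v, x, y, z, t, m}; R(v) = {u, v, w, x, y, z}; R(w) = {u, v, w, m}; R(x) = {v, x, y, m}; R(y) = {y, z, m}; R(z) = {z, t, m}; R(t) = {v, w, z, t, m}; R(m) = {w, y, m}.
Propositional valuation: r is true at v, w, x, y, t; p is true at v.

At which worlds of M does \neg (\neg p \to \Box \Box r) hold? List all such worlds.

u, w, x, y, z, t, m

Let φ = \neg (\neg p \to \Box \Box r). Evaluate φ at each world:
  u (successors {u, v, x, y, z, t, m}): φ is true.
  v (successors {u, v, w, x, y, z}): φ is false.
  w (successors {u, v, w, m}): φ is true.
  x (successors {v, x, y, m}): φ is true.
  y (successors {y, z, m}): φ is true.
  z (successors {z, t, m}): φ is true.
  t (successors {v, w, z, t, m}): φ is true.
  m (successors {w, y, m}): φ is true.
For instance, at z:
  At z: \neg p \to \Box \Box r is false, so \neg (\neg p \to \Box \Box r) is true.
    At z: \neg p is true, \Box \Box r is false, so \neg p \to \Box \Box r is false.
      At z: \Box \Box r requires \Box r at every successor {z, t, m}.
        \Box r fails at z, so \Box \Box r is false at z.
Satisfying worlds: {u, w, x, y, z, t, m}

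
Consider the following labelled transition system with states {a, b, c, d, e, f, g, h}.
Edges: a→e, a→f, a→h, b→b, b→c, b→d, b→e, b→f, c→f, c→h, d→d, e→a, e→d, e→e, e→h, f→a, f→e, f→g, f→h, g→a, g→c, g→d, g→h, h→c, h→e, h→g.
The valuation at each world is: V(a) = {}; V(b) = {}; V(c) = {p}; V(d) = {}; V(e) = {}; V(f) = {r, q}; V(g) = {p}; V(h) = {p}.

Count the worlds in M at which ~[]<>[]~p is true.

Let φ = ~[]<>[]~p. Evaluate φ at each world:
  a (successors {e, f, h}): φ is true.
  b (successors {b, c, d, e, f}): φ is true.
  c (successors {f, h}): φ is true.
  d (successors {d}): φ is false.
  e (successors {a, d, e, h}): φ is true.
  f (successors {a, e, g, h}): φ is true.
  g (successors {a, c, d, h}): φ is true.
  h (successors {c, e, g}): φ is true.
For instance, at c:
  At c: []<>[]~p is false, so ~[]<>[]~p is true.
    At c: []<>[]~p requires <>[]~p at every successor {f, h}.
      <>[]~p fails at f, so []<>[]~p is false at c.
Satisfying worlds: {a, b, c, e, f, g, h}

7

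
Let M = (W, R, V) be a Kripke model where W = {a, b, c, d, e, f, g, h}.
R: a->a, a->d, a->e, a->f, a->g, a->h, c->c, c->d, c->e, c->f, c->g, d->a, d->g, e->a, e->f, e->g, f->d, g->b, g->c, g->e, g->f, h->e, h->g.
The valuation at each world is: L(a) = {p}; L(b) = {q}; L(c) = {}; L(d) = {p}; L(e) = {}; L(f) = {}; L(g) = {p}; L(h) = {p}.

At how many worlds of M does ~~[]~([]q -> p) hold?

1

Let φ = ~~[]~([]q -> p). Evaluate φ at each world:
  a (successors {a, d, e, f, g, h}): φ is false.
  b (successors ∅): φ is true.
  c (successors {c, d, e, f, g}): φ is false.
  d (successors {a, g}): φ is false.
  e (successors {a, f, g}): φ is false.
  f (successors {d}): φ is false.
  g (successors {b, c, e, f}): φ is false.
  h (successors {e, g}): φ is false.
For instance, at c:
  At c: ~[]~([]q -> p) is true, so ~~[]~([]q -> p) is false.
    At c: []~([]q -> p) is false, so ~[]~([]q -> p) is true.
      At c: []~([]q -> p) requires ~([]q -> p) at every successor {c, d, e, f, g}.
        ~([]q -> p) fails at c, so []~([]q -> p) is false at c.
Satisfying worlds: {b}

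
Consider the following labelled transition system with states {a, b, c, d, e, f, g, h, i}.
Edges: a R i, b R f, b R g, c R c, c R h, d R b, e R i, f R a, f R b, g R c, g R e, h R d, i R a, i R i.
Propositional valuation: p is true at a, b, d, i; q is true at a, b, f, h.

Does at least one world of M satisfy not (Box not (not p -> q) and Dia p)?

Recall that Box ψ holds at a world iff ψ holds at every accessible world, and Dia ψ holds iff ψ holds at some accessible world.
Let φ = not (Box not (not p -> q) and Dia p). Evaluate φ at each world:
  a (successors {i}): φ is true.
  b (successors {f, g}): φ is true.
  c (successors {c, h}): φ is true.
  d (successors {b}): φ is true.
  e (successors {i}): φ is true.
  f (successors {a, b}): φ is true.
  g (successors {c, e}): φ is true.
  h (successors {d}): φ is true.
  i (successors {a, i}): φ is true.
Detail at a (witness):
  At a: Box not (not p -> q) and Dia p is false, so not (Box not (not p -> q) and Dia p) is true.
    At a: Box not (not p -> q) is false, Dia p is true, so Box not (not p -> q) and Dia p is false.
      At a: Box not (not p -> q) requires not (not p -> q) at every successor {i}.
        not (not p -> q) fails at i, so Box not (not p -> q) is false at a.
      At a: Dia p requires p at some successor in {i}.
        p holds at i, so Dia p is true at a.

Yes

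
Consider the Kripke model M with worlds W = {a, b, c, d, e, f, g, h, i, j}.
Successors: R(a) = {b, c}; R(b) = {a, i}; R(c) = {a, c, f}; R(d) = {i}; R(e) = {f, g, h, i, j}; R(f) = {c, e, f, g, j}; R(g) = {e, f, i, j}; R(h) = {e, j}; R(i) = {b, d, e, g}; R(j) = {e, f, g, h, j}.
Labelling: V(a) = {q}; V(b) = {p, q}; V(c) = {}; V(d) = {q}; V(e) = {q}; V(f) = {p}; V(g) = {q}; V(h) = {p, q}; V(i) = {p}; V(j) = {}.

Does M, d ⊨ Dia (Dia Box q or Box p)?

No

Recall that Box ψ holds at a world iff ψ holds at every accessible world, and Dia ψ holds iff ψ holds at some accessible world.
At d: Dia (Dia Box q or Box p) requires Dia Box q or Box p at some successor in {i}.
  At i: Dia Box q or Box p is false.
So Dia (Dia Box q or Box p) is false at d.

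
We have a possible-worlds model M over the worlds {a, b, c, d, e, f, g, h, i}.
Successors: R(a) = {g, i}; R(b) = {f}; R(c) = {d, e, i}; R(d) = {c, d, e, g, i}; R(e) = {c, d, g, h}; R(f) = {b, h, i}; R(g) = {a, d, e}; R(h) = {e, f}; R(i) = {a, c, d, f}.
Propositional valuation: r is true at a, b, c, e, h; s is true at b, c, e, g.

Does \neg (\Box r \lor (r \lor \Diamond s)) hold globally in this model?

No

Let φ = \neg (\Box r \lor (r \lor \Diamond s)). Evaluate φ at each world:
  a (successors {g, i}): φ is false.
  b (successors {f}): φ is false.
  c (successors {d, e, i}): φ is false.
  d (successors {c, d, e, g, i}): φ is false.
  e (successors {c, d, g, h}): φ is false.
  f (successors {b, h, i}): φ is false.
  g (successors {a, d, e}): φ is false.
  h (successors {e, f}): φ is false.
  i (successors {a, c, d, f}): φ is false.
Detail at a (counterexample):
  At a: \Box r \lor (r \lor \Diamond s) is true, so \neg (\Box r \lor (r \lor \Diamond s)) is false.
    At a: \Box r is false, r \lor \Diamond s is true, so \Box r \lor (r \lor \Diamond s) is true.
      At a: \Box r requires r at every successor {g, i}.
        r fails at g, so \Box r is false at a.
      At a: r is true, \Diamond s is true, so r \lor \Diamond s is true.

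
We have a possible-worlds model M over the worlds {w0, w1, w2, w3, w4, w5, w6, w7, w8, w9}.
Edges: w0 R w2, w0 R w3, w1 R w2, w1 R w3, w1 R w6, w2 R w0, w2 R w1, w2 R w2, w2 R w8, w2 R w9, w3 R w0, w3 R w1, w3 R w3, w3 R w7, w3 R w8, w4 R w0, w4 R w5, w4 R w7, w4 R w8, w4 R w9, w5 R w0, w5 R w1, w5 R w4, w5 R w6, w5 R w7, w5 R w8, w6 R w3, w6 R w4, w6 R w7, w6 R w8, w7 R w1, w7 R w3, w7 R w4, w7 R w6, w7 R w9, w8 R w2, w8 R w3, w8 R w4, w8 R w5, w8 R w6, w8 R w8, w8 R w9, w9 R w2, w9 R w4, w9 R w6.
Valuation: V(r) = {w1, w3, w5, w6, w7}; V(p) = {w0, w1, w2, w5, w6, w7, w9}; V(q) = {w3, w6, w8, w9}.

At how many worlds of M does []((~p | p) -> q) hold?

Recall that []ψ holds at a world iff ψ holds at every accessible world, and <>ψ holds iff ψ holds at some accessible world.
Let φ = []((~p | p) -> q). Evaluate φ at each world:
  w0 (successors {w2, w3}): φ is false.
  w1 (successors {w2, w3, w6}): φ is false.
  w2 (successors {w0, w1, w2, w8, w9}): φ is false.
  w3 (successors {w0, w1, w3, w7, w8}): φ is false.
  w4 (successors {w0, w5, w7, w8, w9}): φ is false.
  w5 (successors {w0, w1, w4, w6, w7, w8}): φ is false.
  w6 (successors {w3, w4, w7, w8}): φ is false.
  w7 (successors {w1, w3, w4, w6, w9}): φ is false.
  w8 (successors {w2, w3, w4, w5, w6, w8, w9}): φ is false.
  w9 (successors {w2, w4, w6}): φ is false.
For instance, at w0:
  At w0: []((~p | p) -> q) requires (~p | p) -> q at every successor {w2, w3}.
    (~p | p) -> q fails at w2, so []((~p | p) -> q) is false at w0.
Satisfying worlds: none.

0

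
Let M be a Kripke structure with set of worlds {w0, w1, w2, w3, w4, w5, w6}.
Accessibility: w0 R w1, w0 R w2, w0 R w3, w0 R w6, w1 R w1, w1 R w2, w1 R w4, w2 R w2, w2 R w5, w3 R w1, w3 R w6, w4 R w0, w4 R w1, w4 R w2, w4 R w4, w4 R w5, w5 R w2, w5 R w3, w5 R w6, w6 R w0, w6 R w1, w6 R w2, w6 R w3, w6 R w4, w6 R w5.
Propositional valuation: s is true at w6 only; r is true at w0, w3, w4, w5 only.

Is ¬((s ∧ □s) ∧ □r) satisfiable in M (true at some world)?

Let φ = ¬((s ∧ □s) ∧ □r). Evaluate φ at each world:
  w0 (successors {w1, w2, w3, w6}): φ is true.
  w1 (successors {w1, w2, w4}): φ is true.
  w2 (successors {w2, w5}): φ is true.
  w3 (successors {w1, w6}): φ is true.
  w4 (successors {w0, w1, w2, w4, w5}): φ is true.
  w5 (successors {w2, w3, w6}): φ is true.
  w6 (successors {w0, w1, w2, w3, w4, w5}): φ is true.
Detail at w0 (witness):
  At w0: (s ∧ □s) ∧ □r is false, so ¬((s ∧ □s) ∧ □r) is true.
    At w0: s ∧ □s is false, □r is false, so (s ∧ □s) ∧ □r is false.
      At w0: s is false, □s is false, so s ∧ □s is false.
      At w0: □r requires r at every successor {w1, w2, w3, w6}.
        r fails at w1, so □r is false at w0.

Yes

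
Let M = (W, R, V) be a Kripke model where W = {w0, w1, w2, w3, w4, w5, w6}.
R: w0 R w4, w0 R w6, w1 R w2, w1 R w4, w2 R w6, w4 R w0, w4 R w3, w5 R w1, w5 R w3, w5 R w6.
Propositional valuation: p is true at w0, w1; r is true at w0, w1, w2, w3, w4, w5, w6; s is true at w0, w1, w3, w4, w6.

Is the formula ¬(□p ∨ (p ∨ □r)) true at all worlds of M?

No

Recall that □ψ holds at a world iff ψ holds at every accessible world, and ◇ψ holds iff ψ holds at some accessible world.
Let φ = ¬(□p ∨ (p ∨ □r)). Evaluate φ at each world:
  w0 (successors {w4, w6}): φ is false.
  w1 (successors {w2, w4}): φ is false.
  w2 (successors {w6}): φ is false.
  w3 (successors ∅): φ is false.
  w4 (successors {w0, w3}): φ is false.
  w5 (successors {w1, w3, w6}): φ is false.
  w6 (successors ∅): φ is false.
Detail at w0 (counterexample):
  At w0: □p ∨ (p ∨ □r) is true, so ¬(□p ∨ (p ∨ □r)) is false.
    At w0: □p is false, p ∨ □r is true, so □p ∨ (p ∨ □r) is true.
      At w0: □p requires p at every successor {w4, w6}.
        p fails at w4, so □p is false at w0.
      At w0: p is true, □r is true, so p ∨ □r is true.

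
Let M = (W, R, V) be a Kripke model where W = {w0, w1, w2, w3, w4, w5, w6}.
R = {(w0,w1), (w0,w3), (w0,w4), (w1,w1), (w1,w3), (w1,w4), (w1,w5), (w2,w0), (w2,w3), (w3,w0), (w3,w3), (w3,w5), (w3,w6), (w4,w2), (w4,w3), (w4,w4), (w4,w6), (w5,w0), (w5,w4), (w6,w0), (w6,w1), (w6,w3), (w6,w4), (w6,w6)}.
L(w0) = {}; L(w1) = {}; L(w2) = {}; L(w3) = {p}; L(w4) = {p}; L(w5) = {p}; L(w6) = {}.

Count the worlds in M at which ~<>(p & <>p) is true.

Recall that <>ψ holds at a world iff ψ holds at some accessible world.
Let φ = ~<>(p & <>p). Evaluate φ at each world:
  w0 (successors {w1, w3, w4}): φ is false.
  w1 (successors {w1, w3, w4, w5}): φ is false.
  w2 (successors {w0, w3}): φ is false.
  w3 (successors {w0, w3, w5, w6}): φ is false.
  w4 (successors {w2, w3, w4, w6}): φ is false.
  w5 (successors {w0, w4}): φ is false.
  w6 (successors {w0, w1, w3, w4, w6}): φ is false.
For instance, at w0:
  At w0: <>(p & <>p) is true, so ~<>(p & <>p) is false.
    At w0: <>(p & <>p) requires p & <>p at some successor in {w1, w3, w4}.
      p & <>p holds at w3, so <>(p & <>p) is true at w0.
Satisfying worlds: none.

0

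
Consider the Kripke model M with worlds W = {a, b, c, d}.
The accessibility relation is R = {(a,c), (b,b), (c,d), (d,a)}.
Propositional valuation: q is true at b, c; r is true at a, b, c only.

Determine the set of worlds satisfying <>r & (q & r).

Let φ = <>r & (q & r). Evaluate φ at each world:
  a (successors {c}): φ is false.
  b (successors {b}): φ is true.
  c (successors {d}): φ is false.
  d (successors {a}): φ is false.
For instance, at a:
  At a: <>r is true, q & r is false, so <>r & (q & r) is false.
    At a: <>r requires r at some successor in {c}.
      r holds at c, so <>r is true at a.
Satisfying worlds: {b}

b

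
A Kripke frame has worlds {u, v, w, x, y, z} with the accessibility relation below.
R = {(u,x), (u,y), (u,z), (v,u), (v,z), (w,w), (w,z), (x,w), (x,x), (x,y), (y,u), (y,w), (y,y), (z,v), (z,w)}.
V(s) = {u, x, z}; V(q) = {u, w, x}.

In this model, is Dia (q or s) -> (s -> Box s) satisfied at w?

Yes

At w: Dia (q or s) is true, s -> Box s is true, so Dia (q or s) -> (s -> Box s) is true.
  At w: Dia (q or s) requires q or s at some successor in {w, z}.
    q or s holds at w, so Dia (q or s) is true at w.
  At w: s is false, Box s is false, so s -> Box s is true.
    At w: Box s requires s at every successor {w, z}.
      s fails at w, so Box s is false at w.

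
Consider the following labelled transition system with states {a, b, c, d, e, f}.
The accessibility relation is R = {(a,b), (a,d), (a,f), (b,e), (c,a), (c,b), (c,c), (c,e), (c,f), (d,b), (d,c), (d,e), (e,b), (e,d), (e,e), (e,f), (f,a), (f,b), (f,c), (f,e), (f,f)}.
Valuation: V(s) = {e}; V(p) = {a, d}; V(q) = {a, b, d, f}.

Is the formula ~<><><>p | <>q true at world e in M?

At e: ~<><><>p is false, <>q is true, so ~<><><>p | <>q is true.
  At e: <><><>p is true, so ~<><><>p is false.
    At e: <><><>p requires <><>p at some successor in {b, d, e, f}.
      <><>p holds at b, so <><><>p is true at e.
  At e: <>q requires q at some successor in {b, d, e, f}.
    q holds at b, so <>q is true at e.

Yes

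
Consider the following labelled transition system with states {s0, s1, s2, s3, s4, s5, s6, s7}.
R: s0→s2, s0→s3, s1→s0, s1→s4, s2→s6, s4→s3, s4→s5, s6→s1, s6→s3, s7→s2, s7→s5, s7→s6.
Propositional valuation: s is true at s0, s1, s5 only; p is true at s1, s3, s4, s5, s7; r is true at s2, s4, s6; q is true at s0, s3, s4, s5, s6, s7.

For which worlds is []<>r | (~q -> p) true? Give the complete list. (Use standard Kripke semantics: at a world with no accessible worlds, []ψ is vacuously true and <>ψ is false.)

s0, s1, s3, s4, s5, s6, s7

Let φ = []<>r | (~q -> p). Evaluate φ at each world:
  s0 (successors {s2, s3}): φ is true.
  s1 (successors {s0, s4}): φ is true.
  s2 (successors {s6}): φ is false.
  s3 (successors ∅): φ is true.
  s4 (successors {s3, s5}): φ is true.
  s5 (successors ∅): φ is true.
  s6 (successors {s1, s3}): φ is true.
  s7 (successors {s2, s5, s6}): φ is true.
For instance, at s6:
  At s6: []<>r is false, ~q -> p is true, so []<>r | (~q -> p) is true.
    At s6: []<>r requires <>r at every successor {s1, s3}.
      <>r fails at s3, so []<>r is false at s6.
Satisfying worlds: {s0, s1, s3, s4, s5, s6, s7}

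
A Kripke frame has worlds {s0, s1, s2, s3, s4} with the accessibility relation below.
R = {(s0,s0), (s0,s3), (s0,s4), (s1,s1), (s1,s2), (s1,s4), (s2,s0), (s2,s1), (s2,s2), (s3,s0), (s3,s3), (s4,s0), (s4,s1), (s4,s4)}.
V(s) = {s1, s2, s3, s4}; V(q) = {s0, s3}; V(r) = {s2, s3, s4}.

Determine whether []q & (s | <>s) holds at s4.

Recall that []ψ holds at a world iff ψ holds at every accessible world, and <>ψ holds iff ψ holds at some accessible world.
At s4: []q is false, s | <>s is true, so []q & (s | <>s) is false.
  At s4: []q requires q at every successor {s0, s1, s4}.
    q fails at s1, so []q is false at s4.
  At s4: s is true, <>s is true, so s | <>s is true.
    At s4: <>s requires s at some successor in {s0, s1, s4}.
      s holds at s1, so <>s is true at s4.

No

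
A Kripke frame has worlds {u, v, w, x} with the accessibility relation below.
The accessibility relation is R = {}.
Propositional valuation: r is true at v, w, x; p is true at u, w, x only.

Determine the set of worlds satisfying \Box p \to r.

Let φ = \Box p \to r. Evaluate φ at each world:
  u (successors ∅): φ is false.
  v (successors ∅): φ is true.
  w (successors ∅): φ is true.
  x (successors ∅): φ is true.
For instance, at w:
  At w: \Box p is true, r is true, so \Box p \to r is true.
    At w: no accessible worlds, so \Box p holds vacuously.
Satisfying worlds: {v, w, x}

v, w, x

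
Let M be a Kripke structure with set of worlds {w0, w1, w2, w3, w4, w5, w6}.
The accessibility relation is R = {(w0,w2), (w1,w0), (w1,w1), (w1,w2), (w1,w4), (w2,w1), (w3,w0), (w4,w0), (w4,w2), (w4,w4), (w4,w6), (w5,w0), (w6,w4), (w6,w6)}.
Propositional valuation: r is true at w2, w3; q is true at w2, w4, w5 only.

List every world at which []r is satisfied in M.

w0

Let φ = []r. Evaluate φ at each world:
  w0 (successors {w2}): φ is true.
  w1 (successors {w0, w1, w2, w4}): φ is false.
  w2 (successors {w1}): φ is false.
  w3 (successors {w0}): φ is false.
  w4 (successors {w0, w2, w4, w6}): φ is false.
  w5 (successors {w0}): φ is false.
  w6 (successors {w4, w6}): φ is false.
For instance, at w3:
  At w3: []r requires r at every successor {w0}.
    r fails at w0, so []r is false at w3.
Satisfying worlds: {w0}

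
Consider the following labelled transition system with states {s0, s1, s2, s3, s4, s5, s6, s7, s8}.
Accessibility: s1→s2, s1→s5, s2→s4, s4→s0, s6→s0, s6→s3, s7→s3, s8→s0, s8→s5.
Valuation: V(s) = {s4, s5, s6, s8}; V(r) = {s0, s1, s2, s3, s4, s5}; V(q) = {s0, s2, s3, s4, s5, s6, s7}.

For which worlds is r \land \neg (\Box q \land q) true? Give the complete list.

Let φ = r \land \neg (\Box q \land q). Evaluate φ at each world:
  s0 (successors ∅): φ is false.
  s1 (successors {s2, s5}): φ is true.
  s2 (successors {s4}): φ is false.
  s3 (successors ∅): φ is false.
  s4 (successors {s0}): φ is false.
  s5 (successors ∅): φ is false.
  s6 (successors {s0, s3}): φ is false.
  s7 (successors {s3}): φ is false.
  s8 (successors {s0, s5}): φ is false.
For instance, at s4:
  At s4: r is true, \neg (\Box q \land q) is false, so r \land \neg (\Box q \land q) is false.
    At s4: \Box q \land q is true, so \neg (\Box q \land q) is false.
      At s4: \Box q is true, q is true, so \Box q \land q is true.
Satisfying worlds: {s1}

s1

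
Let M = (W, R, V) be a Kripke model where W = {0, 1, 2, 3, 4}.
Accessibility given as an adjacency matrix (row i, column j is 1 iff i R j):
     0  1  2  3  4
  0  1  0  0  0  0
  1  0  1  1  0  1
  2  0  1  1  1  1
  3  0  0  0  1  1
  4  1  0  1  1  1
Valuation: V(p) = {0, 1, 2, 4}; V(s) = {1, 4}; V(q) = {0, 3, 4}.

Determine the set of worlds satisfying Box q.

0, 3

Let φ = Box q. Evaluate φ at each world:
  0 (successors {0}): φ is true.
  1 (successors {1, 2, 4}): φ is false.
  2 (successors {1, 2, 3, 4}): φ is false.
  3 (successors {3, 4}): φ is true.
  4 (successors {0, 2, 3, 4}): φ is false.
For instance, at 2:
  At 2: Box q requires q at every successor {1, 2, 3, 4}.
    q fails at 1, so Box q is false at 2.
Satisfying worlds: {0, 3}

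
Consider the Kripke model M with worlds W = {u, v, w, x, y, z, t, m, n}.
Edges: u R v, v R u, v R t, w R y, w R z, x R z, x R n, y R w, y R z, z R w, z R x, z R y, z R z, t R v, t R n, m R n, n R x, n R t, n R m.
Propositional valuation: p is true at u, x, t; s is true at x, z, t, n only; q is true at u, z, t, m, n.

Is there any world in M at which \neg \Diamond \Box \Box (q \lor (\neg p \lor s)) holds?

No

Let φ = \neg \Diamond \Box \Box (q \lor (\neg p \lor s)). Evaluate φ at each world:
  u (successors {v}): φ is false.
  v (successors {u, t}): φ is false.
  w (successors {y, z}): φ is false.
  x (successors {z, n}): φ is false.
  y (successors {w, z}): φ is false.
  z (successors {w, x, y, z}): φ is false.
  t (successors {v, n}): φ is false.
  m (successors {n}): φ is false.
  n (successors {x, t, m}): φ is false.
For instance, at x:
  At x: \Diamond \Box \Box (q \lor (\neg p \lor s)) is true, so \neg \Diamond \Box \Box (q \lor (\neg p \lor s)) is false.
    At x: \Diamond \Box \Box (q \lor (\neg p \lor s)) requires \Box \Box (q \lor (\neg p \lor s)) at some successor in {z, n}.
      \Box \Box (q \lor (\neg p \lor s)) holds at z, so \Diamond \Box \Box (q \lor (\neg p \lor s)) is true at x.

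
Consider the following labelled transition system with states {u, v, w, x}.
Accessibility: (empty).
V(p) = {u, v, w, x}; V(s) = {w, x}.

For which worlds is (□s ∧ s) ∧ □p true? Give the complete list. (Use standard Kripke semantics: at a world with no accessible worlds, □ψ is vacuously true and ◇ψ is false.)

Let φ = (□s ∧ s) ∧ □p. Evaluate φ at each world:
  u (successors ∅): φ is false.
  v (successors ∅): φ is false.
  w (successors ∅): φ is true.
  x (successors ∅): φ is true.
For instance, at u:
  At u: □s ∧ s is false, □p is true, so (□s ∧ s) ∧ □p is false.
    At u: □s is true, s is false, so □s ∧ s is false.
      At u: no accessible worlds, so □s holds vacuously.
    At u: no accessible worlds, so □p holds vacuously.
Satisfying worlds: {w, x}

w, x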